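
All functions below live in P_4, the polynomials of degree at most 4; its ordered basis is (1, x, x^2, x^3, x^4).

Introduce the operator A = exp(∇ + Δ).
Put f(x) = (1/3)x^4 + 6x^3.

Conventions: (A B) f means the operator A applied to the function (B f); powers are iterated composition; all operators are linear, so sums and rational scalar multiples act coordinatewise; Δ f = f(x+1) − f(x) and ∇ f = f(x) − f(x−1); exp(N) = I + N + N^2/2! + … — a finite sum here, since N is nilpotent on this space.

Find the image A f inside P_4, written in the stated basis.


g(x) = (1/3)x^4 + (26/3)x^3 + 44x^2 + (256/3)x + 212/3

order-1 term: (8/3)x^3 + 36x^2 + (8/3)x + 12
order-2 term: 8x^2 + 72x + 16/3
order-3 term: (32/3)x + 48
order-4 term: 16/3
the series for exp(∇ + Δ) f terminates at order 4
exp(∇ + Δ) f = (1/3)x^4 + (26/3)x^3 + 44x^2 + (256/3)x + 212/3


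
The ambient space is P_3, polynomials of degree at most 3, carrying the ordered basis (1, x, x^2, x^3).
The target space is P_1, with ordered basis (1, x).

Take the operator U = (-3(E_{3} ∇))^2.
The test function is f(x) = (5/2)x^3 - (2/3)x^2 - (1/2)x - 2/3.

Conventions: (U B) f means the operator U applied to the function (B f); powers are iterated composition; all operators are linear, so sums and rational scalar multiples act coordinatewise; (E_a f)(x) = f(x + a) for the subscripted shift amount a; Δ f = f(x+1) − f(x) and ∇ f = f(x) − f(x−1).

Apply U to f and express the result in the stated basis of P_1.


∇ f = (15/2)x^2 - (53/6)x + 8/3
E_{3} ∇ f = (15/2)x^2 + (217/6)x + 131/3
(-3(E_{3} ∇)) f = -(45/2)x^2 - (217/2)x - 131
∇ (-3(E_{3} ∇)) f = -45x - 86
E_{3} ∇ (-3(E_{3} ∇)) f = -45x - 221
(-3(E_{3} ∇)) (-3(E_{3} ∇)) f = 135x + 663

the image equals g(x) = 135x + 663


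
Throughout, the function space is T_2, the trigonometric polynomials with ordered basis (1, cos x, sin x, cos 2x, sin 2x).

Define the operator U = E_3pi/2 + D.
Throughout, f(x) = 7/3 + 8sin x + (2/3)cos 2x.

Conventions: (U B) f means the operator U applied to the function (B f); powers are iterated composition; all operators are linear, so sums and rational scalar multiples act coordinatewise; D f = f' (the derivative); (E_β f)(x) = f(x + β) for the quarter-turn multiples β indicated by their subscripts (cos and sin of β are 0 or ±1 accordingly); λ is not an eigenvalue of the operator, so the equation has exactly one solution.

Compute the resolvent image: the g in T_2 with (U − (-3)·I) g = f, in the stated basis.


write g with unknown coordinates in the stated basis and equate coefficients in (U − (-3)·I) g = f
solving from the highest basis element down gives g = 7/12 + (8/3)sin x + (1/6)cos 2x + (1/6)sin 2x
check: U g = 7/12 + (1/6)cos 2x - (1/2)sin 2x
so U g − (-3)·g = 7/3 + 8sin x + (2/3)cos 2x = f ✓

the result is g(x) = 7/12 + (8/3)sin x + (1/6)cos 2x + (1/6)sin 2x


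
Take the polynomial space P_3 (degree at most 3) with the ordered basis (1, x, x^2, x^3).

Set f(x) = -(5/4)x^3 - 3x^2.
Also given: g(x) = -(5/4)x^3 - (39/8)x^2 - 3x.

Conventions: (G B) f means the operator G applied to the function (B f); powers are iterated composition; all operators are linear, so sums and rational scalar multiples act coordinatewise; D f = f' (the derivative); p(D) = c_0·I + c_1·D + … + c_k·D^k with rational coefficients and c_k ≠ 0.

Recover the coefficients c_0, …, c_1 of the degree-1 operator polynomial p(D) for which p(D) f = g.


D^0 f = -(5/4)x^3 - 3x^2
D^1 f = -(15/4)x^2 - 6x
matching coefficients of g against c_0 f + c_1 Df + … from the top degree down determines the c_i
solution: c_0 = 1, c_1 = 1/2

p(D) = I + (1/2)·D, i.e. c_0 = 1, c_1 = 1/2


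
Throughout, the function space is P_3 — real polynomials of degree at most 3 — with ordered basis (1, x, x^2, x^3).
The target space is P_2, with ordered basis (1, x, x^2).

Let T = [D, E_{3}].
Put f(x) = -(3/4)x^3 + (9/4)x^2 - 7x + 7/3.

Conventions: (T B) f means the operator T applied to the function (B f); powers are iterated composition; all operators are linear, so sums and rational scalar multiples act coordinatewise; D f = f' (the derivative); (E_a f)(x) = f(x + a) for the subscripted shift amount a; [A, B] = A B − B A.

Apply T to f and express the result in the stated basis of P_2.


E_{3} f = -(3/4)x^3 - (9/2)x^2 - (55/4)x - 56/3
D E_{3} f = -(9/4)x^2 - 9x - 55/4
D f = -(9/4)x^2 + (9/2)x - 7
E_{3} D f = -(9/4)x^2 - 9x - 55/4
[D, E_{3}] f = 0

the result is g(x) = 0


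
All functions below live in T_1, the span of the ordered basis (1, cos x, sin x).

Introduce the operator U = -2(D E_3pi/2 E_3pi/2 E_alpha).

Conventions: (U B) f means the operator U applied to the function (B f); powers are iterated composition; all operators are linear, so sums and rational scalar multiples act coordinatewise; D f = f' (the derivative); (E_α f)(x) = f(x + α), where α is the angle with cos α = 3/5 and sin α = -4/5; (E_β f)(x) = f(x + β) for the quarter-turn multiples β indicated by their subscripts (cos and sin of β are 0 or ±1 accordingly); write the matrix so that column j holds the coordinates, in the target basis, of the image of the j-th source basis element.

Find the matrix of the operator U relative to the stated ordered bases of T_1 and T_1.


image of 1: 0
image of cos x: (8/5)cos x - (6/5)sin x
image of sin x: (6/5)cos x + (8/5)sin x
each image's coordinates form column j of the matrix

the matrix is [[0, 0, 0]; [0, 8/5, 6/5]; [0, -6/5, 8/5]] (rows listed top to bottom)


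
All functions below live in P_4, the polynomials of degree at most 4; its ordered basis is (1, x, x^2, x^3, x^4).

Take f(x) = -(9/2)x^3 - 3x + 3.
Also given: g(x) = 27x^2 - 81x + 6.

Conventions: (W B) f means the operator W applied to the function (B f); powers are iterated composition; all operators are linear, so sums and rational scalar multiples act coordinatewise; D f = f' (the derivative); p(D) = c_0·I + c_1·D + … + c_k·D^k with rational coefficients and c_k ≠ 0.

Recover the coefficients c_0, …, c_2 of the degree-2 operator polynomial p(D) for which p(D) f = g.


p(D) = -2·D + 3·D^2, i.e. c_0 = 0, c_1 = -2, c_2 = 3

D^0 f = -(9/2)x^3 - 3x + 3
D^1 f = -(27/2)x^2 - 3
D^2 f = -27x
matching coefficients of g against c_0 f + c_1 Df + … from the top degree down determines the c_i
solution: c_0 = 0, c_1 = -2, c_2 = 3


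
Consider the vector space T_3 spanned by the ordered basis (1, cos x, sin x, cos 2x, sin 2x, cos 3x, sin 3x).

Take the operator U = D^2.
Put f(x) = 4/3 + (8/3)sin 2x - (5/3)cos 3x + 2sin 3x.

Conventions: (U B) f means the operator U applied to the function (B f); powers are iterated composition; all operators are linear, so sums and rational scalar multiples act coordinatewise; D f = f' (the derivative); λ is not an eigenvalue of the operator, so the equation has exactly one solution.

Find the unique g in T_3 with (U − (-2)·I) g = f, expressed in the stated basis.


write g with unknown coordinates in the stated basis and equate coefficients in (U − (-2)·I) g = f
solving from the highest basis element down gives g = 2/3 - (4/3)sin 2x + (5/21)cos 3x - (2/7)sin 3x
check: U g = (16/3)sin 2x - (15/7)cos 3x + (18/7)sin 3x
so U g − (-2)·g = 4/3 + (8/3)sin 2x - (5/3)cos 3x + 2sin 3x = f ✓

g(x) = 2/3 - (4/3)sin 2x + (5/21)cos 3x - (2/7)sin 3x


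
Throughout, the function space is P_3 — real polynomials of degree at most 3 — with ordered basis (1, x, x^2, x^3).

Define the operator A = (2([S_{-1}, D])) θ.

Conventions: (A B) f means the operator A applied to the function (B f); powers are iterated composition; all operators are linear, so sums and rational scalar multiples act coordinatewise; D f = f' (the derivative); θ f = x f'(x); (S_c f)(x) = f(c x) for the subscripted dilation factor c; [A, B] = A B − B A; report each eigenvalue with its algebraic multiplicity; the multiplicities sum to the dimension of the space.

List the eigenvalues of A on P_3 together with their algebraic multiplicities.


λ = 0 (multiplicity 4)

image of 1: 0
image of x: 4
image of x^2: -16x
image of x^3: 36x^2
the matrix is upper triangular; its diagonal is (0, 0, 0, 0)
for a triangular matrix the eigenvalues are the diagonal entries, with algebraic multiplicity their repetition count


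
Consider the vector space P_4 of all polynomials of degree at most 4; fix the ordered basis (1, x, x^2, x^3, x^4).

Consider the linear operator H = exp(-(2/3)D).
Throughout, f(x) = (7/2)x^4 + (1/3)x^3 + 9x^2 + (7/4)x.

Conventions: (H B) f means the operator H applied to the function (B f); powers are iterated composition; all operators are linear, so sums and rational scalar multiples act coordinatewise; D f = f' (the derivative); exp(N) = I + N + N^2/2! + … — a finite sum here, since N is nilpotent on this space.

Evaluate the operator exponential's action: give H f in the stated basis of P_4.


order-1 term: -(28/3)x^3 - (2/3)x^2 - 12x - 7/6
order-2 term: (28/3)x^2 + (4/9)x + 4
order-3 term: -(112/27)x - 8/81
order-4 term: 56/81
the series for exp(-(2/3)D) f terminates at order 4
exp(-(2/3)D) f = (7/2)x^4 - 9x^3 + (53/3)x^2 - (1507/108)x + 185/54

g(x) = (7/2)x^4 - 9x^3 + (53/3)x^2 - (1507/108)x + 185/54


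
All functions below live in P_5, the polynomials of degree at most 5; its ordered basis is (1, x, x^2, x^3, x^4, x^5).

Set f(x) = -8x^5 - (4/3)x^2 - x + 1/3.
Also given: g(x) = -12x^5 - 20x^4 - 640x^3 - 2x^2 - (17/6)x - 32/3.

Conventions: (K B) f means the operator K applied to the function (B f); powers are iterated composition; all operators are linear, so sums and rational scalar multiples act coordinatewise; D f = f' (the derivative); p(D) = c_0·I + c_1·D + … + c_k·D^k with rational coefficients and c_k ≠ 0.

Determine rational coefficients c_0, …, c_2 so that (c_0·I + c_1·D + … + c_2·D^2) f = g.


c_0 = 3/2, c_1 = 1/2, c_2 = 4

D^0 f = -8x^5 - (4/3)x^2 - x + 1/3
D^1 f = -40x^4 - (8/3)x - 1
D^2 f = -160x^3 - 8/3
matching coefficients of g against c_0 f + c_1 Df + … from the top degree down determines the c_i
solution: c_0 = 3/2, c_1 = 1/2, c_2 = 4


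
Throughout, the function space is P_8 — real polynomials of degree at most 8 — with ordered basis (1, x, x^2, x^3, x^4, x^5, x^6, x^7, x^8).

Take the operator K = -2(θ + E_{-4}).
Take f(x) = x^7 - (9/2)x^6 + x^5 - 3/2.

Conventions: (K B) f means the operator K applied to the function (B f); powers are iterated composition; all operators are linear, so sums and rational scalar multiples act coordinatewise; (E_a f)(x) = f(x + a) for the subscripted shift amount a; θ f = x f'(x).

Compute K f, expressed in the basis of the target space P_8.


the image equals g(x) = -16x^7 + 119x^6 - 900x^5 + 6680x^4 - 29760x^3 + 78848x^2 - 115200x + 71683

θ f = 7x^7 - 27x^6 + 5x^5
E_{-4} f = x^7 - (65/2)x^6 + 445x^5 - 3340x^4 + 14880x^3 - 39424x^2 + 57600x - 71683/2
(θ + E_{-4}) f = 8x^7 - (119/2)x^6 + 450x^5 - 3340x^4 + 14880x^3 - 39424x^2 + 57600x - 71683/2
(-2(θ + E_{-4})) f = -16x^7 + 119x^6 - 900x^5 + 6680x^4 - 29760x^3 + 78848x^2 - 115200x + 71683


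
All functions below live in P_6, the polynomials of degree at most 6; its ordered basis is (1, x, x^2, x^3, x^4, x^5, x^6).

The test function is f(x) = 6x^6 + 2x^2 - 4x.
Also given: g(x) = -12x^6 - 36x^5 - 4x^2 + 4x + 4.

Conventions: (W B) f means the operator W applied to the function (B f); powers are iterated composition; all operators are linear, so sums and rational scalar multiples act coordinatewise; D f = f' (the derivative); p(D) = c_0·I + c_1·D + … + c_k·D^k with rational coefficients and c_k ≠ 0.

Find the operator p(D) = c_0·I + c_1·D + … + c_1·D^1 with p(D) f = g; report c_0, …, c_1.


p(D) = -2·I − D, i.e. c_0 = -2, c_1 = -1

D^0 f = 6x^6 + 2x^2 - 4x
D^1 f = 36x^5 + 4x - 4
matching coefficients of g against c_0 f + c_1 Df + … from the top degree down determines the c_i
solution: c_0 = -2, c_1 = -1


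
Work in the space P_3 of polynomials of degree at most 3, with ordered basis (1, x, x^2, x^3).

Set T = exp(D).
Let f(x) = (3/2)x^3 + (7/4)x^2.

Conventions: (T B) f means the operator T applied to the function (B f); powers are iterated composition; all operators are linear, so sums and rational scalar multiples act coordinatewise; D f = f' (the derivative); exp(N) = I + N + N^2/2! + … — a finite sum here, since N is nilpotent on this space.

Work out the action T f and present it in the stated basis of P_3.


the result is g(x) = (3/2)x^3 + (25/4)x^2 + 8x + 13/4

order-1 term: (9/2)x^2 + (7/2)x
order-2 term: (9/2)x + 7/4
order-3 term: 3/2
the series for exp(D) f terminates at order 3
exp(D) f = (3/2)x^3 + (25/4)x^2 + 8x + 13/4


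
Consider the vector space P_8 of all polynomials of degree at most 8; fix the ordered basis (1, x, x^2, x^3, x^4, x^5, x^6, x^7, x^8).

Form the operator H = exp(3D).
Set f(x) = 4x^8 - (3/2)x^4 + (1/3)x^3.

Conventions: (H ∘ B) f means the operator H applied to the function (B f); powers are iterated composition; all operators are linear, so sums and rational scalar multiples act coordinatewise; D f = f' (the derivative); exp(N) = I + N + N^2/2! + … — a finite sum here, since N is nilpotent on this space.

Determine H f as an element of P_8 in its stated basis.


order-1 term: 96x^7 - 18x^3 + 3x^2
order-2 term: 1008x^6 - 81x^2 + 9x
order-3 term: 6048x^5 - 162x + 9
order-4 term: 22680x^4 - 243/2
order-5 term: 54432x^3
order-6 term: 81648x^2
order-7 term: 69984x
order-8 term: 26244
the series for exp(3D) f terminates at order 8
exp(3D) f = 4x^8 + 96x^7 + 1008x^6 + 6048x^5 + (45357/2)x^4 + (163243/3)x^3 + 81570x^2 + 69831x + 52263/2

the image equals g(x) = 4x^8 + 96x^7 + 1008x^6 + 6048x^5 + (45357/2)x^4 + (163243/3)x^3 + 81570x^2 + 69831x + 52263/2


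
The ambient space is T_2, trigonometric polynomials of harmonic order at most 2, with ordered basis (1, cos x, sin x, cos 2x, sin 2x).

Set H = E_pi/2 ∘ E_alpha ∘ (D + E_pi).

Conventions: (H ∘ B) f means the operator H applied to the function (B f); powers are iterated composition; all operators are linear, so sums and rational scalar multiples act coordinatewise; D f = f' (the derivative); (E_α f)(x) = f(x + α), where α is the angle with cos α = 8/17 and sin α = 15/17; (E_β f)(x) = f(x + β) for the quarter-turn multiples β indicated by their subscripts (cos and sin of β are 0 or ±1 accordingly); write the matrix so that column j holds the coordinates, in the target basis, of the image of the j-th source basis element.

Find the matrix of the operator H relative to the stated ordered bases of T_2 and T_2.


the matrix is [[1, 0, 0, 0, 0]; [0, 7/17, -23/17, 0, 0]; [0, 23/17, 7/17, 0, 0]; [0, 0, 0, 641/289, 82/289]; [0, 0, 0, -82/289, 641/289]] (rows listed top to bottom)

image of 1: 1
image of cos x: (7/17)cos x + (23/17)sin x
image of sin x: -(23/17)cos x + (7/17)sin x
image of cos 2x: (641/289)cos 2x - (82/289)sin 2x
image of sin 2x: (82/289)cos 2x + (641/289)sin 2x
each image's coordinates form column j of the matrix


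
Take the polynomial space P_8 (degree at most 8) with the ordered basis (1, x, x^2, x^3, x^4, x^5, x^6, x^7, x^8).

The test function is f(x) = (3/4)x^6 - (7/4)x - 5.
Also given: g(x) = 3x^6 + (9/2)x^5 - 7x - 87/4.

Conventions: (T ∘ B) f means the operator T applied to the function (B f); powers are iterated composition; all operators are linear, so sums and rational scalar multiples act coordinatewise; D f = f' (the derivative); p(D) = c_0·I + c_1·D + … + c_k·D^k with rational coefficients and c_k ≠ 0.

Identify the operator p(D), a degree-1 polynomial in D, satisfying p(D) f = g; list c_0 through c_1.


D^0 f = (3/4)x^6 - (7/4)x - 5
D^1 f = (9/2)x^5 - 7/4
matching coefficients of g against c_0 f + c_1 Df + … from the top degree down determines the c_i
solution: c_0 = 4, c_1 = 1

c_0 = 4, c_1 = 1


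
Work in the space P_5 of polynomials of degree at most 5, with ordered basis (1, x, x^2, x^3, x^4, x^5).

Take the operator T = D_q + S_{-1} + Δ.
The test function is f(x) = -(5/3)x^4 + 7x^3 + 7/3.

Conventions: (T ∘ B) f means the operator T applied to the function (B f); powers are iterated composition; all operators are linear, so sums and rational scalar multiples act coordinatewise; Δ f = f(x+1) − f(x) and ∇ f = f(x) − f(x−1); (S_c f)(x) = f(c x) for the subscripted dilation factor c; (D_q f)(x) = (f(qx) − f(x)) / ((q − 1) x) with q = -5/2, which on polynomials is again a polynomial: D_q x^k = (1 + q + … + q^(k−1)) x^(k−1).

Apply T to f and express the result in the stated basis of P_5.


the result is g(x) = -(5/3)x^4 + (107/24)x^3 + (177/4)x^2 + (43/3)x + 23/3

D_q f = (145/8)x^3 + (133/4)x^2
S_{-1} f = -(5/3)x^4 - 7x^3 + 7/3
Δ f = -(20/3)x^3 + 11x^2 + (43/3)x + 16/3
(D_q + S_{-1} + Δ) f = -(5/3)x^4 + (107/24)x^3 + (177/4)x^2 + (43/3)x + 23/3


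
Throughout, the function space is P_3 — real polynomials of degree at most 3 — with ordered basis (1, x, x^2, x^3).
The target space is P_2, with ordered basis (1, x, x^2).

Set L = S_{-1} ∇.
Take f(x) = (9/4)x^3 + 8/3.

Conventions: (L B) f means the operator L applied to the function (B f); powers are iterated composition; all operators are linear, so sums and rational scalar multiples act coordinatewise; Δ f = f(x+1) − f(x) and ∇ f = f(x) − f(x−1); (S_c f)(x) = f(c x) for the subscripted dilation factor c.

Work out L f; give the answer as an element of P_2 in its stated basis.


∇ f = (27/4)x^2 - (27/4)x + 9/4
S_{-1} ∇ f = (27/4)x^2 + (27/4)x + 9/4

the image equals g(x) = (27/4)x^2 + (27/4)x + 9/4


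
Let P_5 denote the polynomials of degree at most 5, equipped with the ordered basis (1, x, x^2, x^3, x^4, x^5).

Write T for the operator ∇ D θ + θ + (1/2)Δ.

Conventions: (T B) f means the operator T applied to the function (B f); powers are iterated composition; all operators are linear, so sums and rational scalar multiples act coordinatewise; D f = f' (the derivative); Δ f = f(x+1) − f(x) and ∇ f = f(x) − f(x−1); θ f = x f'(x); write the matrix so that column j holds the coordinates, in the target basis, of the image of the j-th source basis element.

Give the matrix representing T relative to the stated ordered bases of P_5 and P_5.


image of 1: 0
image of x: x + 1/2
image of x^2: 2x^2 + x + 9/2
image of x^3: 3x^3 + (3/2)x^2 + (39/2)x - 17/2
image of x^4: 4x^4 + 2x^3 + 51x^2 - 46x + 33/2
image of x^5: 5x^5 + (5/2)x^4 + 105x^3 - 145x^2 + (205/2)x - 49/2
each image's coordinates form column j of the matrix

the matrix is [[0, 1/2, 9/2, -17/2, 33/2, -49/2]; [0, 1, 1, 39/2, -46, 205/2]; [0, 0, 2, 3/2, 51, -145]; [0, 0, 0, 3, 2, 105]; [0, 0, 0, 0, 4, 5/2]; [0, 0, 0, 0, 0, 5]] (rows listed top to bottom)


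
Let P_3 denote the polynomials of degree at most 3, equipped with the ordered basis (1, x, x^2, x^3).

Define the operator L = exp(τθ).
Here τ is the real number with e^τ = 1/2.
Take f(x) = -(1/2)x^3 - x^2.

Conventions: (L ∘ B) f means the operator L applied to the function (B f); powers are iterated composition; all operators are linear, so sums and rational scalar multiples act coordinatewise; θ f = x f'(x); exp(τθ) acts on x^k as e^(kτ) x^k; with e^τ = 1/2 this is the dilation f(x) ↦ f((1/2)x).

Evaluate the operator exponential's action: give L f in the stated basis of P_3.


the result is g(x) = -(1/16)x^3 - (1/4)x^2

exp(τθ) x^k = e^(kτ) x^k; with e^τ = 1/2 this sends x^k to (1/2)^k x^k
x^2 ↦ 1/4 x^2
x^3 ↦ 1/8 x^3
applying this coordinatewise to f: exp(τθ) f = -(1/16)x^3 - (1/4)x^2


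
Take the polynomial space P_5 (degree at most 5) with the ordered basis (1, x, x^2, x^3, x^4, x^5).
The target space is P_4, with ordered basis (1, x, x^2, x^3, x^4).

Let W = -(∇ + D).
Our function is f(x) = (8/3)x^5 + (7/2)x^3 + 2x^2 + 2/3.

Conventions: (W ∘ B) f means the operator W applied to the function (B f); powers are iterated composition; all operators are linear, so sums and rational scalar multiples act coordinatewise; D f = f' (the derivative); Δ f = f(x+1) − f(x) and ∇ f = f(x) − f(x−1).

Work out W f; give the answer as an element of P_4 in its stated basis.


g(x) = -(80/3)x^4 + (80/3)x^3 - (143/3)x^2 + (95/6)x - 25/6

∇ f = (40/3)x^4 - (80/3)x^3 + (223/6)x^2 - (119/6)x + 25/6
D f = (40/3)x^4 + (21/2)x^2 + 4x
(∇ + D) f = (80/3)x^4 - (80/3)x^3 + (143/3)x^2 - (95/6)x + 25/6
(-(∇ + D)) f = -(80/3)x^4 + (80/3)x^3 - (143/3)x^2 + (95/6)x - 25/6


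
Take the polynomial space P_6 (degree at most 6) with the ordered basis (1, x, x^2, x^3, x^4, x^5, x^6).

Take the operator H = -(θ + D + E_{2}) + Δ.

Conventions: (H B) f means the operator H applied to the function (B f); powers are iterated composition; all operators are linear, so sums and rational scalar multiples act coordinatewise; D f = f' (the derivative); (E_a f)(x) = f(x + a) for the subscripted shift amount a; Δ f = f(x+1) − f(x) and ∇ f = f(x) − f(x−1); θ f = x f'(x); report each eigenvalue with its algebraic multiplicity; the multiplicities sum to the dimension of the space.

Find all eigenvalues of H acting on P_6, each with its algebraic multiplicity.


image of 1: -1
image of x: -2x - 2
image of x^2: -3x^2 - 4x - 3
image of x^3: -4x^3 - 6x^2 - 9x - 7
image of x^4: -5x^4 - 8x^3 - 18x^2 - 28x - 15
image of x^5: -6x^5 - 10x^4 - 30x^3 - 70x^2 - 75x - 31
image of x^6: -7x^6 - 12x^5 - 45x^4 - 140x^3 - 225x^2 - 186x - 63
the matrix is upper triangular; its diagonal is (-1, -2, -3, -4, -5, -6, -7)
for a triangular matrix the eigenvalues are the diagonal entries, with algebraic multiplicity their repetition count

λ = -7 (multiplicity 1), λ = -6 (multiplicity 1), λ = -5 (multiplicity 1), λ = -4 (multiplicity 1), λ = -3 (multiplicity 1), λ = -2 (multiplicity 1), λ = -1 (multiplicity 1)


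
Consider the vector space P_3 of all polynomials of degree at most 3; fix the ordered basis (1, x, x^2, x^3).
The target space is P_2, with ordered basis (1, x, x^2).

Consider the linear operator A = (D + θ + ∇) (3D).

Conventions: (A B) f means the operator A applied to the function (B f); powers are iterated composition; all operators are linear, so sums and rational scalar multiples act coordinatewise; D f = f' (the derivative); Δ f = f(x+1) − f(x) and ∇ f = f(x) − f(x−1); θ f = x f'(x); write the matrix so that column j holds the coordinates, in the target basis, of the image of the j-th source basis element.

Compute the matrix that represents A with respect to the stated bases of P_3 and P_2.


the matrix is [[0, 0, 12, -9]; [0, 0, 6, 36]; [0, 0, 0, 18]] (rows listed top to bottom)

image of 1: 0
image of x: 0
image of x^2: 6x + 12
image of x^3: 18x^2 + 36x - 9
each image's coordinates form column j of the matrix


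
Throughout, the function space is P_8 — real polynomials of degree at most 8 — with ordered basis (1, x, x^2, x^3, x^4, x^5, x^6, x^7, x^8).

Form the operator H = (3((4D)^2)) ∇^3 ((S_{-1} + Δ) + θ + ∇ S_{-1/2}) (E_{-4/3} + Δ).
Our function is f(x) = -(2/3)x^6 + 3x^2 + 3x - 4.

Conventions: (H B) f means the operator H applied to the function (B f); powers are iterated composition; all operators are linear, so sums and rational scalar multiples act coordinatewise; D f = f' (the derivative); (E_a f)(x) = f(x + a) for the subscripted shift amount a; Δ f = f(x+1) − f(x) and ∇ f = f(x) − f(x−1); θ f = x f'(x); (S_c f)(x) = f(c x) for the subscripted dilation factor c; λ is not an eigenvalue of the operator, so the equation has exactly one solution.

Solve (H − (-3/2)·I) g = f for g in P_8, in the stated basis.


write g with unknown coordinates in the stated basis and equate coefficients in (H − (-3/2)·I) g = f
solving from the highest basis element down gives g = -(4/9)x^6 + 2x^2 + 71682x - 110776
check: H g = -107520x + 166160
so H g − (-3/2)·g = -(2/3)x^6 + 3x^2 + 3x - 4 = f ✓

the image equals g(x) = -(4/9)x^6 + 2x^2 + 71682x - 110776


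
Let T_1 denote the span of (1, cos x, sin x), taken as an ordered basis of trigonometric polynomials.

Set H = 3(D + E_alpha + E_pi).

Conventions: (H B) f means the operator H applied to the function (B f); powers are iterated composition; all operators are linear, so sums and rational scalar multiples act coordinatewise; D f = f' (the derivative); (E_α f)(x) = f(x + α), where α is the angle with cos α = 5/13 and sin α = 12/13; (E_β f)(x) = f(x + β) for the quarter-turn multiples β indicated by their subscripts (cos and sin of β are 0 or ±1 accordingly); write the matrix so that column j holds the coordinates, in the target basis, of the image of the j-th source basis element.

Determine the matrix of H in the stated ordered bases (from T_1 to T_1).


image of 1: 6
image of cos x: -(24/13)cos x - (75/13)sin x
image of sin x: (75/13)cos x - (24/13)sin x
each image's coordinates form column j of the matrix

the matrix is [[6, 0, 0]; [0, -24/13, 75/13]; [0, -75/13, -24/13]] (rows listed top to bottom)


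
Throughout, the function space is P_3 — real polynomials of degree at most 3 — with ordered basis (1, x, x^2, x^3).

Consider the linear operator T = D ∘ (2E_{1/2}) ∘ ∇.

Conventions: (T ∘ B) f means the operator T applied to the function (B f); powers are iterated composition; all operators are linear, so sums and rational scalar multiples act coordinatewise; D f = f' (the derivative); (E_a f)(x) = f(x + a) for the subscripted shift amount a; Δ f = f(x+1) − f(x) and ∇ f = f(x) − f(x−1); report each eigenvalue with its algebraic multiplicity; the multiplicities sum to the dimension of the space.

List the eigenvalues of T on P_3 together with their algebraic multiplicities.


image of 1: 0
image of x: 0
image of x^2: 4
image of x^3: 12x
the matrix is upper triangular; its diagonal is (0, 0, 0, 0)
for a triangular matrix the eigenvalues are the diagonal entries, with algebraic multiplicity their repetition count

λ = 0 (multiplicity 4)


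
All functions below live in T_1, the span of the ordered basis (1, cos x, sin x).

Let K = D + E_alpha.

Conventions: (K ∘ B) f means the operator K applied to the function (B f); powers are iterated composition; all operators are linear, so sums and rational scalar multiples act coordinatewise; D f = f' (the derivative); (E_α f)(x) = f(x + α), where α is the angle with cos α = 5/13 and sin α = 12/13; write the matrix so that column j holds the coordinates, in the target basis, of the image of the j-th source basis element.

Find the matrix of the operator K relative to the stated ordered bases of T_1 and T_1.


image of 1: 1
image of cos x: (5/13)cos x - (25/13)sin x
image of sin x: (25/13)cos x + (5/13)sin x
each image's coordinates form column j of the matrix

the matrix is [[1, 0, 0]; [0, 5/13, 25/13]; [0, -25/13, 5/13]] (rows listed top to bottom)


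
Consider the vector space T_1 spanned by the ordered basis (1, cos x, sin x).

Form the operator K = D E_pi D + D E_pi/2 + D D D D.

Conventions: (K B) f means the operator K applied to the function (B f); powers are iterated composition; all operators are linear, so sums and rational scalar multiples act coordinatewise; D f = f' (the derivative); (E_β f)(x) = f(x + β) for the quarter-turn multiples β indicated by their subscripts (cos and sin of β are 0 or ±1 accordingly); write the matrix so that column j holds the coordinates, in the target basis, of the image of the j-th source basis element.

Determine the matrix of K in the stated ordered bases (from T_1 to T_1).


image of 1: 0
image of cos x: cos x
image of sin x: sin x
each image's coordinates form column j of the matrix

the matrix is [[0, 0, 0]; [0, 1, 0]; [0, 0, 1]] (rows listed top to bottom)


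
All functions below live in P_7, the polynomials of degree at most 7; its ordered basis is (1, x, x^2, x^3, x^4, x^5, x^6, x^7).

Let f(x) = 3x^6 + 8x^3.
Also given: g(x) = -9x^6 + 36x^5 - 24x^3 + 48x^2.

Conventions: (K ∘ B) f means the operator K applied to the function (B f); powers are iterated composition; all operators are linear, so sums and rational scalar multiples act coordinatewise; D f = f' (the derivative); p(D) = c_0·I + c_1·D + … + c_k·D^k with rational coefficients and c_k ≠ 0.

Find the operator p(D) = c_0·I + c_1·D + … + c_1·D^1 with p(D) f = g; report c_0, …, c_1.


D^0 f = 3x^6 + 8x^3
D^1 f = 18x^5 + 24x^2
matching coefficients of g against c_0 f + c_1 Df + … from the top degree down determines the c_i
solution: c_0 = -3, c_1 = 2

c_0 = -3, c_1 = 2


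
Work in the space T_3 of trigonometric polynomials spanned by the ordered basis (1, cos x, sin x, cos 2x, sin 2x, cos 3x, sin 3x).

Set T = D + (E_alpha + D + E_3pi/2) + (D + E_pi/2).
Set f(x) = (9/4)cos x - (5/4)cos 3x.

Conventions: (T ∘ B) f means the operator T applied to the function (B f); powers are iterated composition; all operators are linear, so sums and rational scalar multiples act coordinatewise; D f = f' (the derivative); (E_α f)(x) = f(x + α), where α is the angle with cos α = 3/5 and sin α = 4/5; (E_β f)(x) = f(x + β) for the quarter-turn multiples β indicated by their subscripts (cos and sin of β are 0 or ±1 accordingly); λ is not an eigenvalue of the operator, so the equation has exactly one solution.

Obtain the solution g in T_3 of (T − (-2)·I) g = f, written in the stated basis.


write g with unknown coordinates in the stated basis and equate coefficients in (T − (-2)·I) g = f
solving from the highest basis element down gives g = (117/424)cos x + (171/424)sin x - (95/6328)cos 3x - (835/6328)sin 3x
check: T g = (90/53)cos x - (171/212)sin x - (965/791)cos 3x + (835/3164)sin 3x
so T g − (-2)·g = (9/4)cos x - (5/4)cos 3x = f ✓

g(x) = (117/424)cos x + (171/424)sin x - (95/6328)cos 3x - (835/6328)sin 3x


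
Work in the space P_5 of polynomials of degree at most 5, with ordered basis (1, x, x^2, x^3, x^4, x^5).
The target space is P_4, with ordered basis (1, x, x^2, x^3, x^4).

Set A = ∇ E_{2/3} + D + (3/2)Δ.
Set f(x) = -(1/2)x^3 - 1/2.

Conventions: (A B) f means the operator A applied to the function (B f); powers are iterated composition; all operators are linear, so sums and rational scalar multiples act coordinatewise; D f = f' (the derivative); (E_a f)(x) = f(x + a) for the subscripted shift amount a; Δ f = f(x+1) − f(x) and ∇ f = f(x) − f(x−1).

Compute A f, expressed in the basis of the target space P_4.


g(x) = -(21/4)x^2 - (11/4)x - 11/12

E_{2/3} f = -(1/2)x^3 - x^2 - (2/3)x - 35/54
∇ E_{2/3} f = -(3/2)x^2 - (1/2)x - 1/6
D f = -(3/2)x^2
Δ f = -(3/2)x^2 - (3/2)x - 1/2
((3/2)Δ) f = -(9/4)x^2 - (9/4)x - 3/4
(∇ E_{2/3} + D + (3/2)Δ) f = -(21/4)x^2 - (11/4)x - 11/12


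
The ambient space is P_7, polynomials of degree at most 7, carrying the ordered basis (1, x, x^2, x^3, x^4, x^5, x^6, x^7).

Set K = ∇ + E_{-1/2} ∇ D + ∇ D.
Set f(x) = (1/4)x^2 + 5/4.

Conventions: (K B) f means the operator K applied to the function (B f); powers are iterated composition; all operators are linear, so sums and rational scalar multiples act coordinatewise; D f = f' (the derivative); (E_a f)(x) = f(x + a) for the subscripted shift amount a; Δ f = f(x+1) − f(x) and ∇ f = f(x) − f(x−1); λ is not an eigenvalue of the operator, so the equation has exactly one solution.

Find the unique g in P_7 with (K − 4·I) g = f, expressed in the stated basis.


write g with unknown coordinates in the stated basis and equate coefficients in (K − 4·I) g = f
solving from the highest basis element down gives g = -(1/16)x^2 - (1/32)x - 47/128
check: K g = -(1/8)x - 7/32
so K g − 4·g = (1/4)x^2 + 5/4 = f ✓

g(x) = -(1/16)x^2 - (1/32)x - 47/128


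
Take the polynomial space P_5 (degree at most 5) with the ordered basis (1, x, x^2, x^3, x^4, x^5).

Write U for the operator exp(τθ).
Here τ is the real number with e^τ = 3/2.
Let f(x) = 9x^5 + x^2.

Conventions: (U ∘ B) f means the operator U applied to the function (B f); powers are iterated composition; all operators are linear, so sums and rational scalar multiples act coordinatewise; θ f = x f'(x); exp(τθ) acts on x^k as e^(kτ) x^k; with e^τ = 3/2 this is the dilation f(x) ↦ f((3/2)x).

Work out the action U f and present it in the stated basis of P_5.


g(x) = (2187/32)x^5 + (9/4)x^2

exp(τθ) x^k = e^(kτ) x^k; with e^τ = 3/2 this sends x^k to (3/2)^k x^k
x^2 ↦ 9/4 x^2
x^5 ↦ 243/32 x^5
applying this coordinatewise to f: exp(τθ) f = (2187/32)x^5 + (9/4)x^2


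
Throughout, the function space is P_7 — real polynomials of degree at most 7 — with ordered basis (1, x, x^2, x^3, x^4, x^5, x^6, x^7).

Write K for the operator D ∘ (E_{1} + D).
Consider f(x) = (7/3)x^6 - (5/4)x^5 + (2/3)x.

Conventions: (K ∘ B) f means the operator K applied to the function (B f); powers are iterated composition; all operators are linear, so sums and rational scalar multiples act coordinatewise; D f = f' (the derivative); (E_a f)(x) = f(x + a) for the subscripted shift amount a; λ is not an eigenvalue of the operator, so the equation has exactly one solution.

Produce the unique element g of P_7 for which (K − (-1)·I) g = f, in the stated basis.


write g with unknown coordinates in the stated basis and equate coefficients in (K − (-1)·I) g = f
solving from the highest basis element down gives g = (7/3)x^6 - (61/4)x^5 - (255/4)x^4 + 725x^3 - (655/2)x^2 - (21133/3)x + 77959/12
check: K g = 14x^5 + (255/4)x^4 - 725x^3 + (655/2)x^2 + 7045x - 77959/12
so K g − (-1)·g = (7/3)x^6 - (5/4)x^5 + (2/3)x = f ✓

g(x) = (7/3)x^6 - (61/4)x^5 - (255/4)x^4 + 725x^3 - (655/2)x^2 - (21133/3)x + 77959/12


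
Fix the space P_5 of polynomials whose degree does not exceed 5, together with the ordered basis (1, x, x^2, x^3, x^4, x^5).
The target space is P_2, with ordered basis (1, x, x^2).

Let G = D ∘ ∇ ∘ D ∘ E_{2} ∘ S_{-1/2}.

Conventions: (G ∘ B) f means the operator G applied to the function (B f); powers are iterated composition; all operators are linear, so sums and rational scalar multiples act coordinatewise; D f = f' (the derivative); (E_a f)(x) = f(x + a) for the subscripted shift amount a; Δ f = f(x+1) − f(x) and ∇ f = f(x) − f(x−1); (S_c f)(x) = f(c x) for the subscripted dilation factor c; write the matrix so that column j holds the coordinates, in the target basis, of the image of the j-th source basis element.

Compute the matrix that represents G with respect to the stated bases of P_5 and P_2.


the matrix is [[0, 0, 0, -3/4, 9/4, -35/8]; [0, 0, 0, 0, 3/2, -45/8]; [0, 0, 0, 0, 0, -15/8]] (rows listed top to bottom)

image of 1: 0
image of x: 0
image of x^2: 0
image of x^3: -3/4
image of x^4: (3/2)x + 9/4
image of x^5: -(15/8)x^2 - (45/8)x - 35/8
each image's coordinates form column j of the matrix


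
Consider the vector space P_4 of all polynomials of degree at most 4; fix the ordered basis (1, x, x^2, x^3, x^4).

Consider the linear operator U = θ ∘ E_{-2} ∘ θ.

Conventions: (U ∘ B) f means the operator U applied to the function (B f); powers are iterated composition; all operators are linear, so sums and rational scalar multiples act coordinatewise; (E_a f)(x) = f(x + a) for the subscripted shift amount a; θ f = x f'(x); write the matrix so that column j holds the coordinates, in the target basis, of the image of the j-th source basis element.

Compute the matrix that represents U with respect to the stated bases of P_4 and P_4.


the matrix is [[0, 0, 0, 0, 0]; [0, 1, -8, 36, -128]; [0, 0, 4, -36, 192]; [0, 0, 0, 9, -96]; [0, 0, 0, 0, 16]] (rows listed top to bottom)

image of 1: 0
image of x: x
image of x^2: 4x^2 - 8x
image of x^3: 9x^3 - 36x^2 + 36x
image of x^4: 16x^4 - 96x^3 + 192x^2 - 128x
each image's coordinates form column j of the matrix


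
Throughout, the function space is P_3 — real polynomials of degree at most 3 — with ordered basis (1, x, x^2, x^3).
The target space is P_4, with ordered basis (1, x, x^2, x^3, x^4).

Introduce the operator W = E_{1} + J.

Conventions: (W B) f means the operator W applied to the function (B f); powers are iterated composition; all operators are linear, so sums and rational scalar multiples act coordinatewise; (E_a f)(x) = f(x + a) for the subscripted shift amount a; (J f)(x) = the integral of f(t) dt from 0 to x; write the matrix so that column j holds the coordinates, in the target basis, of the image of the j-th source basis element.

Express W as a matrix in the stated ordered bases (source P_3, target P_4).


the matrix is [[1, 1, 1, 1]; [1, 1, 2, 3]; [0, 1/2, 1, 3]; [0, 0, 1/3, 1]; [0, 0, 0, 1/4]] (rows listed top to bottom)

image of 1: x + 1
image of x: (1/2)x^2 + x + 1
image of x^2: (1/3)x^3 + x^2 + 2x + 1
image of x^3: (1/4)x^4 + x^3 + 3x^2 + 3x + 1
each image's coordinates form column j of the matrix


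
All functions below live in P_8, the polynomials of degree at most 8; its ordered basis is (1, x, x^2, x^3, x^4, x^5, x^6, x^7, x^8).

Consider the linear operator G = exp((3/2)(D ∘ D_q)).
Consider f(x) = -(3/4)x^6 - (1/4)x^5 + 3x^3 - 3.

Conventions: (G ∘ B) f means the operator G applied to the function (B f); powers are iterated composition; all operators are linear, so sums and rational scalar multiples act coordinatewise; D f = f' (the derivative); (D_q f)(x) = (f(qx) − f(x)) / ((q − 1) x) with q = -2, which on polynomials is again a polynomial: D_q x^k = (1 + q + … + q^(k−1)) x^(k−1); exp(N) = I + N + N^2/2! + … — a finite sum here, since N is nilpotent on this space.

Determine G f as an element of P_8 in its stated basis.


the result is g(x) = -(3/4)x^6 - (1/4)x^5 + (945/8)x^4 - (27/2)x^3 - (42525/32)x^2 - (189/4)x + 42333/64

order-1 term: (945/8)x^4 - (33/2)x^3 + 27x
order-2 term: -(42525/32)x^2 - (297/4)x
order-3 term: 42525/64
the series for exp((3/2)(D ∘ D_q)) f terminates at order 3
exp((3/2)(D ∘ D_q)) f = -(3/4)x^6 - (1/4)x^5 + (945/8)x^4 - (27/2)x^3 - (42525/32)x^2 - (189/4)x + 42333/64


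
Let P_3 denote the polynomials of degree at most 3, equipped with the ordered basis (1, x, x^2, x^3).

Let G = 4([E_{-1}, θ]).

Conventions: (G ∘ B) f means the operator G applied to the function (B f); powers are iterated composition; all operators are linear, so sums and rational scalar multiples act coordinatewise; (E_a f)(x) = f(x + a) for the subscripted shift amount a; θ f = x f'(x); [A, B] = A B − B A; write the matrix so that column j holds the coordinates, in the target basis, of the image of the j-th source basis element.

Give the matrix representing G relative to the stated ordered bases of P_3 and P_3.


image of 1: 0
image of x: -4
image of x^2: -8x + 8
image of x^3: -12x^2 + 24x - 12
each image's coordinates form column j of the matrix

the matrix is [[0, -4, 8, -12]; [0, 0, -8, 24]; [0, 0, 0, -12]; [0, 0, 0, 0]] (rows listed top to bottom)


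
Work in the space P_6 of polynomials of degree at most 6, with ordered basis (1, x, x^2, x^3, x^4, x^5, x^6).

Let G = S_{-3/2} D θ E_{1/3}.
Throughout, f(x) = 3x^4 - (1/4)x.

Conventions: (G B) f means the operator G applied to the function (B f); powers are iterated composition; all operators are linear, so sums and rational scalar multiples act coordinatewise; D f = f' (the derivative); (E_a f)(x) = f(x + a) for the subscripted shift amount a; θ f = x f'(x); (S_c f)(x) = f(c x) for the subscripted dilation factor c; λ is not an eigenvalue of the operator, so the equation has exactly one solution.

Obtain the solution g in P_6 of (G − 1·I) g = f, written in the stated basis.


write g with unknown coordinates in the stated basis and equate coefficients in (G − 1·I) g = f
solving from the highest basis element down gives g = -3x^4 + 162x^3 + (6399/2)x^2 - (80627/4)x - 646927/36
check: G g = 162x^3 + (6399/2)x^2 - 20157x - 646927/36
so G g − 1·g = 3x^4 - (1/4)x = f ✓

the image equals g(x) = -3x^4 + 162x^3 + (6399/2)x^2 - (80627/4)x - 646927/36


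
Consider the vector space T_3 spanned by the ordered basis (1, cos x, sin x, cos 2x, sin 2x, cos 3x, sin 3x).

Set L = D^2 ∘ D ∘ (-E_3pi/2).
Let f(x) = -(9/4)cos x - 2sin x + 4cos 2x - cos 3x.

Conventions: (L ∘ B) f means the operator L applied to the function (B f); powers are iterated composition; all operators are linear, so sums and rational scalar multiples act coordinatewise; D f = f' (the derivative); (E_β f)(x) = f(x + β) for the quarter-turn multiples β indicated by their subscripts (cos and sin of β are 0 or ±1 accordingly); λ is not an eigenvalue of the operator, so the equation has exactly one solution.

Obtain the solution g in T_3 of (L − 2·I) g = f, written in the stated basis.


g(x) = (9/4)cos x + 2sin x - (2/17)cos 2x - (8/17)sin 2x + (1/29)cos 3x

write g with unknown coordinates in the stated basis and equate coefficients in (L − 2·I) g = f
solving from the highest basis element down gives g = (9/4)cos x + 2sin x - (2/17)cos 2x - (8/17)sin 2x + (1/29)cos 3x
check: L g = (9/4)cos x + 2sin x + (64/17)cos 2x - (16/17)sin 2x - (27/29)cos 3x
so L g − 2·g = -(9/4)cos x - 2sin x + 4cos 2x - cos 3x = f ✓
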